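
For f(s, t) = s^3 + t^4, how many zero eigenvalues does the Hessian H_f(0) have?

2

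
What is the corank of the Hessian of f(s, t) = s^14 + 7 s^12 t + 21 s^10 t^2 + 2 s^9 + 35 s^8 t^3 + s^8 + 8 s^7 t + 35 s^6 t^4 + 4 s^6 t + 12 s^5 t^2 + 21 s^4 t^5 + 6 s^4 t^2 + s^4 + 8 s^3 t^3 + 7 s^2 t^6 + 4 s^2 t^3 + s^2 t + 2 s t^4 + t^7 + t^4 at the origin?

Hessian at 0 has rank 0.

2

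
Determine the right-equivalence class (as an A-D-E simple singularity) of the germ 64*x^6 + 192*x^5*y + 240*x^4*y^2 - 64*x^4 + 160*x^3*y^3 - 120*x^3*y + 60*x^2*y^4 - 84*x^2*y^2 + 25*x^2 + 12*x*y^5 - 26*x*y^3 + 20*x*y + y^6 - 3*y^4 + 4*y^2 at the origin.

A_{3}

The Hessian of f at 0 is [[50, 20], [20, 8]] with rank 1, so corank 1. A Groebner basis of the Jacobian ideal J(f) in C{x,y} is {y^3, x + 2*y/5}; counting standard monomials gives mu = 3. Corank 1: A-series; mu = 3 gives A_3.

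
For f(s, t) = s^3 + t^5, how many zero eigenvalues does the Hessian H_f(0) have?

The Hessian at 0 is [[0, 0], [0, 0]] of rank 0; hence corank 2.

2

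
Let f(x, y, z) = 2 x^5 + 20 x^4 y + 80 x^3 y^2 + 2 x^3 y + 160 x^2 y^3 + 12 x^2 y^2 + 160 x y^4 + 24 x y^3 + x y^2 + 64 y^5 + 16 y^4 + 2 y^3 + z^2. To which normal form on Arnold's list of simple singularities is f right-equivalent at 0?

D6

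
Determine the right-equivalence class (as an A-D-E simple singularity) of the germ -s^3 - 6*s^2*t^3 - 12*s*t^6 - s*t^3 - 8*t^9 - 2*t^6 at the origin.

E7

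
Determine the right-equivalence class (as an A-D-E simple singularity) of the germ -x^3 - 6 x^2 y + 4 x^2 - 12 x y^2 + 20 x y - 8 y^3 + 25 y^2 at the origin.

A_{2}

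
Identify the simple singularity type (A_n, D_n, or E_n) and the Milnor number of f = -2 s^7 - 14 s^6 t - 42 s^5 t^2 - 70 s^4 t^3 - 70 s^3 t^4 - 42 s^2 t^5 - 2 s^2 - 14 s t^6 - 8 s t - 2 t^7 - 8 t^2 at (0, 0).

Type A_{6}, Milnor number mu = 6.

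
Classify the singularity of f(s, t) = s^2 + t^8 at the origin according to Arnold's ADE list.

A7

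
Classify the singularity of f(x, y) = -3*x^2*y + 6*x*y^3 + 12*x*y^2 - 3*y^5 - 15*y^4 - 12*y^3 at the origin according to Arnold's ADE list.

D_{5}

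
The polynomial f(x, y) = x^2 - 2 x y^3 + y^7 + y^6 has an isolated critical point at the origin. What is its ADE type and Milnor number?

The Hessian of f at 0 is [[2, 0], [0, 0]] with rank 1, so corank 1. A Groebner basis of the Jacobian ideal J(f) in C{x,y} is {-x + y^3, x^2}; counting standard monomials gives mu = 6. Corank 1: A-series; mu = 6 gives A_6.

Type A_{6}, Milnor number mu = 6.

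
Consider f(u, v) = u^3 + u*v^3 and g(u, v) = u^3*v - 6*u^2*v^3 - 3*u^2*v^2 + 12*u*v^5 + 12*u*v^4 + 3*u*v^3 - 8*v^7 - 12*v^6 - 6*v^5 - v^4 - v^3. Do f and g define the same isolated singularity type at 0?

Yes.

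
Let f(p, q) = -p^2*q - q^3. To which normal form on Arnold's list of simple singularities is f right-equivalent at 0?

The Hessian of f at 0 has rank 0. Corank 2; j^3 = -q*(p^2 + q^2) splits into three distinct lines over C (the quadratic factor has nonzero discriminant), so D_4.

D_{4}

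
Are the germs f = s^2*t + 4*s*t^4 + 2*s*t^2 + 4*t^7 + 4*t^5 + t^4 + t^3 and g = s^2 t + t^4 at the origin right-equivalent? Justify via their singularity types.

Yes.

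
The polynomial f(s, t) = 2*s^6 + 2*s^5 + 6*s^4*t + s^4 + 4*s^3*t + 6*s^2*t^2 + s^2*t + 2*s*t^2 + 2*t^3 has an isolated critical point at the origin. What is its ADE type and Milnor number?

Type D4, Milnor number mu = 4.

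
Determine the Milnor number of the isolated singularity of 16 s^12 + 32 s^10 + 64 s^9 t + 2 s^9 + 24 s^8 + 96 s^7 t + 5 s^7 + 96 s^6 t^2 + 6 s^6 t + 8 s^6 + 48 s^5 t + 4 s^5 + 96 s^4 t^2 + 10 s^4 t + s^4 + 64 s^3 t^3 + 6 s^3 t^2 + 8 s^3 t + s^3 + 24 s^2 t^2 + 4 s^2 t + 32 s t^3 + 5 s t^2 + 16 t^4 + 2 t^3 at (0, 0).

5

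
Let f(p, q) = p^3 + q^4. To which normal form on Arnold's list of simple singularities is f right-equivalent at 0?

The Hessian of f at 0 has rank 0. Corank 2; j^3 = p^3 is a perfect cube, so E-series; the 4-jet and mu = 6 give E_6.

E6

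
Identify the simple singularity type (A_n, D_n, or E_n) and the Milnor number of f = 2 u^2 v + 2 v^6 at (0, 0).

Type D_{7}, Milnor number mu = 7.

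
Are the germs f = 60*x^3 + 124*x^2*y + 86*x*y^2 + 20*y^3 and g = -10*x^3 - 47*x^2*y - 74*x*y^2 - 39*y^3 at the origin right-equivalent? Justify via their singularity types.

The Hessian of f at 0 has rank 0. Corank 2; j^3 = 2*(3*x + 2*y)*(10*x^2 + 14*x*y + 5*y^2) splits into three distinct lines over C (the quadratic factor has nonzero discriminant), so D_4. The Hessian of g at 0 has rank 0. Corank 2; j^3 = -(2*x + 3*y)*(5*x^2 + 16*x*y + 13*y^2) splits into three distinct lines over C (the quadratic factor has nonzero discriminant), so D_4. Both have type D_4, hence right-equivalent.

Yes.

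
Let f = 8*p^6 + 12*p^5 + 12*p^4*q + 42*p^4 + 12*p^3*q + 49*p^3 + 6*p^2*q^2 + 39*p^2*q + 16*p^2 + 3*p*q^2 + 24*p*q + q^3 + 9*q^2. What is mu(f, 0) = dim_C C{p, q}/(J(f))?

The Hessian of f at 0 has rank 1. Corank 1: A-series; mu = 2 gives A_2.

2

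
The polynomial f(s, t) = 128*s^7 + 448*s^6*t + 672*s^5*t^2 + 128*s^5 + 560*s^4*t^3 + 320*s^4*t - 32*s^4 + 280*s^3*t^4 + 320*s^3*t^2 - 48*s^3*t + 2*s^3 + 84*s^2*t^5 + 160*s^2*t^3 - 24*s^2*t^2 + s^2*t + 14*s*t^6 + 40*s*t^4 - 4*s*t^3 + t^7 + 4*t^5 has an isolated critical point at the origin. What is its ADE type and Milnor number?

The Hessian of f at 0 is [[0, 0], [0, 0]] with rank 0, so corank 2. A Groebner basis of the Jacobian ideal J(f) in C{s,t} is {135*s^2/344 + s*t^3 + 491*s*t^2/172 - 313*s*t/688 + 313*t^3/344, -103*s^2/86 - 833*s*t^2/86 + 249*s*t/172 + t^4 - 249*t^3/86, s^3 - 8*s^2/43 - 48*s*t^2/43 + 8*s*t/43 - 16*t^3/43, s^2*t + 7*s^2/172 + 107*s*t^2/86 - 57*s*t/344 + 57*t^3/172}; counting standard monomials gives mu = 8. Corank 2; j^3 = s^2*(2*s + t) has shape L^2 M (L != M), so D-series; mu = 8 gives D_8.

Type D_{8}, Milnor number mu = 8.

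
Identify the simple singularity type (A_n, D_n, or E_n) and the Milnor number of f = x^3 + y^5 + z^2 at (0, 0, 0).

Type E_{8}, Milnor number mu = 8.

The Hessian of f at 0 has rank 1. Corank 2; j^3 = x^3 is a perfect cube, so E-series; the 5-jet and mu = 8 give E_8.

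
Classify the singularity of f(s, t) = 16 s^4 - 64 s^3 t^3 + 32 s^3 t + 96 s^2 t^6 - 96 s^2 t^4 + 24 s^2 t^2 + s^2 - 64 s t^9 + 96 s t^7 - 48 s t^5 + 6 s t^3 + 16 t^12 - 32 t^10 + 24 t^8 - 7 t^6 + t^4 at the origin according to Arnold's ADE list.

A3

The Hessian of f at 0 has rank 1. Corank 1: A-series; mu = 3 gives A_3.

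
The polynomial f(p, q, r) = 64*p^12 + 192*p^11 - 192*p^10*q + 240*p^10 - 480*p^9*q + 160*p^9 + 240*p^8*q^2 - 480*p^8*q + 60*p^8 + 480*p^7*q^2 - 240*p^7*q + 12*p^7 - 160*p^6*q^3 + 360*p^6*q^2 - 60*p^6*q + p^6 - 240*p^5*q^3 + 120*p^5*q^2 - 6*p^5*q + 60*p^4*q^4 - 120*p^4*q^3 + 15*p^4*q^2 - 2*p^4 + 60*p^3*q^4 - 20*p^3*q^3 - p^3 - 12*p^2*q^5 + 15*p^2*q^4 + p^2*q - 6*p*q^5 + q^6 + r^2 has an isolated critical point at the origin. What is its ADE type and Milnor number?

Type D7, Milnor number mu = 7.

The Hessian of f at 0 is [[0, 0, 0], [0, 0, 0], [0, 0, 2]] with rank 1, so corank 2. A Groebner basis of the Jacobian ideal J(f) in C{p,q,r} is {p*q/6 + q^5, p*q^2, p^2 - p*q, r}; counting standard monomials gives mu = 7. Corank 2; j^3 = -p^2*(p - q) has shape L^2 M (L != M), so D-series; mu = 7 gives D_7.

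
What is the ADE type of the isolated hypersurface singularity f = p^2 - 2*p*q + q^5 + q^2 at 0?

The Hessian of f at 0 has rank 1. Corank 1: A-series; mu = 4 gives A_4.

A_4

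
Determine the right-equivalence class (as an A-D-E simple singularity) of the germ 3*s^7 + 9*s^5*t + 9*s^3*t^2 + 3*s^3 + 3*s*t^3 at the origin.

The Hessian of f at 0 has rank 0. Corank 2; j^3 = 3*s^3 is a perfect cube, so E-series; the 4-jet and mu = 7 give E_7.

E7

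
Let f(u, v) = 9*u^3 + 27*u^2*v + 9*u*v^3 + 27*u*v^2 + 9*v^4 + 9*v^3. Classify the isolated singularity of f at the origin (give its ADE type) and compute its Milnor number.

Type E7, Milnor number mu = 7.

The Hessian of f at 0 is [[0, 0], [0, 0]] with rank 0, so corank 2. A Groebner basis of the Jacobian ideal J(f) in C{u,v} is {u^3 + 3*u^2*v + 6*u^2 + 12*u*v + 6*v^2, -3*u^2 + u*v^2 - 6*u*v - 3*v^2, 3*u^2 + 6*u*v + v^3 + 3*v^2}; counting standard monomials gives mu = 7. Corank 2; j^3 = 9*(u + v)^3 is a perfect cube, so E-series; the 4-jet and mu = 7 give E_7.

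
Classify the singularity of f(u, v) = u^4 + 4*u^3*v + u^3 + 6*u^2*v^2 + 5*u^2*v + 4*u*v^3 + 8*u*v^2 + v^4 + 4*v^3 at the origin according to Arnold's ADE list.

The Hessian of f at 0 is [[0, 0], [0, 0]] with rank 0, so corank 2. A Groebner basis of the Jacobian ideal J(f) in C{u,v} is {u*v^2 + u*v/2 + v^2, -u*v/4 + v^3 - v^2/2, u^2 + 3*u*v + 2*v^2}; counting standard monomials gives mu = 5. Corank 2; j^3 = (u + v)*(u + 2*v)^2 has shape L^2 M (L != M), so D-series; mu = 5 gives D_5.

D5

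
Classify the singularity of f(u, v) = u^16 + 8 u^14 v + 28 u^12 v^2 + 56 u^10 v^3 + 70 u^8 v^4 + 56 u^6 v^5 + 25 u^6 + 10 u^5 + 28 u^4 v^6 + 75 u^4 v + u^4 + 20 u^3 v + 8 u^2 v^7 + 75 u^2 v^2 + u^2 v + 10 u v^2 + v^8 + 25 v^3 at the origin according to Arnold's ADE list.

The Hessian of f at 0 is [[0, 0], [0, 0]] with rank 0, so corank 2. A Groebner basis of the Jacobian ideal J(f) in C{u,v} is {u^4 + u^3/5 - u*v/5 - v^2, 244140617*u^3/5000 + 78125*u^2/8 + u*v^3 - 6*u*v^2/25 + 244140657*u*v/5000 - 3*v^3/5 + 4*v^2/125, -244140619*u^3/6250 - 15625*u^2/2 + 14*u*v^2/125 - 244140647*u*v/6250 + v^4 + 6*v^3/25 - 11*v^2/625, u^2*v + u*v/5 + v^2}; counting standard monomials gives mu = 9. Corank 2; j^3 = v*(u + 5*v)^2 has shape L^2 M (L != M), so D-series; mu = 9 gives D_9.

D9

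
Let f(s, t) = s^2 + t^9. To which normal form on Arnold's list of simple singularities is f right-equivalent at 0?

A_8

The Hessian of f at 0 has rank 1. Corank 1: A-series; mu = 8 gives A_8.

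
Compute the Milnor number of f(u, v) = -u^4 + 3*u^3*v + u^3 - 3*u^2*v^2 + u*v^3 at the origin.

The Hessian of f at 0 has rank 0. Corank 2; j^3 = u^3 is a perfect cube, so E-series; the 4-jet and mu = 7 give E_7.

7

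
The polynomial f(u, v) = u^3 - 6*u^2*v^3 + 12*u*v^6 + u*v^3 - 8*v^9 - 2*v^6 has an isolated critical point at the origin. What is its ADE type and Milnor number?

The Hessian of f at 0 has rank 0. Corank 2; j^3 = u^3 is a perfect cube, so E-series; the 4-jet and mu = 7 give E_7.

Type E_7, Milnor number mu = 7.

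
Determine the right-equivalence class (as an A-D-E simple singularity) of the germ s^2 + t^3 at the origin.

A_{2}

The Hessian of f at 0 is [[2, 0], [0, 0]] with rank 1, so corank 1. A Groebner basis of the Jacobian ideal J(f) in C{s,t} is {t^2, s}; counting standard monomials gives mu = 2. Corank 1: A-series; mu = 2 gives A_2.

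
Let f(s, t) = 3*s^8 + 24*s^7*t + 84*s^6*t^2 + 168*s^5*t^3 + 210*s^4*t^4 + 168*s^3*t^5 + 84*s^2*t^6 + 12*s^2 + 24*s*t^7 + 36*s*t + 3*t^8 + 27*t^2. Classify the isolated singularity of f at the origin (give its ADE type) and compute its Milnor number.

Type A_7, Milnor number mu = 7.

The Hessian of f at 0 is [[24, 36], [36, 54]] with rank 1, so corank 1. A Groebner basis of the Jacobian ideal J(f) in C{s,t} is {t^7, s + 3*t/2}; counting standard monomials gives mu = 7. Corank 1: A-series; mu = 7 gives A_7.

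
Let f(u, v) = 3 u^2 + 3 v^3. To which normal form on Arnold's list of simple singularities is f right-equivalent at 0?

The Hessian of f at 0 has rank 1. Corank 1: A-series; mu = 2 gives A_2.

A_2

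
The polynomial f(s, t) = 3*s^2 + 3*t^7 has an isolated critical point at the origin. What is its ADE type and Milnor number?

The Hessian of f at 0 has rank 1. Corank 1: A-series; mu = 6 gives A_6.

Type A_6, Milnor number mu = 6.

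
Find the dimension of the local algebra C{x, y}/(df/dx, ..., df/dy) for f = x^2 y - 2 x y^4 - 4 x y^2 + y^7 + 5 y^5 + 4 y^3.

The Hessian of f at 0 is [[0, 0], [0, 0]] with rank 0, so corank 2. A Groebner basis of the Jacobian ideal J(f) in C{x,y} is {-x*y + y^4 + 2*y^2, x*y^2 - 2*y^3, x^2 + x*y - 6*y^2}; counting standard monomials gives mu = 6. Corank 2; j^3 = y*(x - 2*y)^2 has shape L^2 M (L != M), so D-series; mu = 6 gives D_6.

6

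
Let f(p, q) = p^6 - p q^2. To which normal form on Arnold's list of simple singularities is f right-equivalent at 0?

D_7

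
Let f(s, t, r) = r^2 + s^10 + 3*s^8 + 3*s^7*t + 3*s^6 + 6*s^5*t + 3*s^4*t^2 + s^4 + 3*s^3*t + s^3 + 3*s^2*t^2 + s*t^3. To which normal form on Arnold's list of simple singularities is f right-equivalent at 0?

E_7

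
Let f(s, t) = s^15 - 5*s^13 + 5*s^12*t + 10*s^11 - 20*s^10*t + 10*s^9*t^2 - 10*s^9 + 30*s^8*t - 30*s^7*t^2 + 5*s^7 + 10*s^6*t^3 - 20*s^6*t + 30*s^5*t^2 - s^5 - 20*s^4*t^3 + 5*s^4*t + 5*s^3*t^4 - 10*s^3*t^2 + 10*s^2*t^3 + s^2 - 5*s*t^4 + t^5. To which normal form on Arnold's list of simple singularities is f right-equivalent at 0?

The Hessian of f at 0 has rank 1. Corank 1: A-series; mu = 4 gives A_4.

A4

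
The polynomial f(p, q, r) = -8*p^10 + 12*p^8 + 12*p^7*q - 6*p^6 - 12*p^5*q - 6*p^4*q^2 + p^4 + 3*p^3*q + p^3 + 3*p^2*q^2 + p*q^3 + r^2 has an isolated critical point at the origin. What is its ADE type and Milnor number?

The Hessian of f at 0 is [[0, 0, 0], [0, 0, 0], [0, 0, 2]] with rank 1, so corank 2. A Groebner basis of the Jacobian ideal J(f) in C{p,q,r} is {3*p^2 + q^4 + q^3, p^3, p^2*q - p^2 - q^3/3, 2*p^2 + p*q^2 + 2*q^3/3, r}; counting standard monomials gives mu = 7. Corank 2; j^3 = p^3 is a perfect cube, so E-series; the 4-jet and mu = 7 give E_7.

Type E_{7}, Milnor number mu = 7.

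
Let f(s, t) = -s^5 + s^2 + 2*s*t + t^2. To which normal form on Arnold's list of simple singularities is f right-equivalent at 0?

A_{4}

The Hessian of f at 0 has rank 1. Corank 1: A-series; mu = 4 gives A_4.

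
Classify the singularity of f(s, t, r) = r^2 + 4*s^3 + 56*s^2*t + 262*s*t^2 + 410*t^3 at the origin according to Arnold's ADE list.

The Hessian of f at 0 has rank 1. Corank 2; j^3 = 2*(s + 5*t)*(2*s^2 + 18*s*t + 41*t^2) splits into three distinct lines over C (the quadratic factor has nonzero discriminant), so D_4.

D_4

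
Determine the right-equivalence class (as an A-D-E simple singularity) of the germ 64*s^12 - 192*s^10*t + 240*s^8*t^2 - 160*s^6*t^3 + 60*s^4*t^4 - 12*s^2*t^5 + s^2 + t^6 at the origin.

The Hessian of f at 0 has rank 1. Corank 1: A-series; mu = 5 gives A_5.

A_{5}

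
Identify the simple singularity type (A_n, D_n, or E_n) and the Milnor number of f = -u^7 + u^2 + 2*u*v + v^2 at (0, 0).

Type A6, Milnor number mu = 6.

The Hessian of f at 0 is [[2, 2], [2, 2]] with rank 1, so corank 1. A Groebner basis of the Jacobian ideal J(f) in C{u,v} is {v^6, u + v}; counting standard monomials gives mu = 6. Corank 1: A-series; mu = 6 gives A_6.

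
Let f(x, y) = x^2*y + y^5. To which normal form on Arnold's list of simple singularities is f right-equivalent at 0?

D_{6}

The Hessian of f at 0 has rank 0. Corank 2; j^3 = x^2*y has shape L^2 M (L != M), so D-series; mu = 6 gives D_6.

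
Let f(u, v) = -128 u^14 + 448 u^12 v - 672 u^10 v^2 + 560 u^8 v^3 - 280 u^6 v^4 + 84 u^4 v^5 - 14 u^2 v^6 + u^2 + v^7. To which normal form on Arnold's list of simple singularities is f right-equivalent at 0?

The Hessian of f at 0 has rank 1. Corank 1: A-series; mu = 6 gives A_6.

A_6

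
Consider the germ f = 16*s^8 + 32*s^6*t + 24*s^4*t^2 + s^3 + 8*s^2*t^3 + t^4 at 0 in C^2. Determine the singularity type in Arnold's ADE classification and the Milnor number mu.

Type E_{6}, Milnor number mu = 6.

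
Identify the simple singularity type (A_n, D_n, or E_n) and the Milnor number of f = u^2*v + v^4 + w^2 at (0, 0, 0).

Type D_{5}, Milnor number mu = 5.

The Hessian of f at 0 has rank 1. Corank 2; j^3 = u^2*v has shape L^2 M (L != M), so D-series; mu = 5 gives D_5.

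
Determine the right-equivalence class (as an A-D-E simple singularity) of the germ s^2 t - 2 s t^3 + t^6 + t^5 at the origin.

D_{7}

The Hessian of f at 0 has rank 0. Corank 2; j^3 = s^2*t has shape L^2 M (L != M), so D-series; mu = 7 gives D_7.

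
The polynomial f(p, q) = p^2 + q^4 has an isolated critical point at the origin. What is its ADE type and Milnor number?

The Hessian of f at 0 is [[2, 0], [0, 0]] with rank 1, so corank 1. A Groebner basis of the Jacobian ideal J(f) in C{p,q} is {q^3, p}; counting standard monomials gives mu = 3. Corank 1: A-series; mu = 3 gives A_3.

Type A3, Milnor number mu = 3.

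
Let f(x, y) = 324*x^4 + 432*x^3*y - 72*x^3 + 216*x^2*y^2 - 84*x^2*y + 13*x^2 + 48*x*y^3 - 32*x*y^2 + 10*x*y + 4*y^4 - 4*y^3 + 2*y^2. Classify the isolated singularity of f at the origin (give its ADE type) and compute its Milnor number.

Type A_{1}, Milnor number mu = 1.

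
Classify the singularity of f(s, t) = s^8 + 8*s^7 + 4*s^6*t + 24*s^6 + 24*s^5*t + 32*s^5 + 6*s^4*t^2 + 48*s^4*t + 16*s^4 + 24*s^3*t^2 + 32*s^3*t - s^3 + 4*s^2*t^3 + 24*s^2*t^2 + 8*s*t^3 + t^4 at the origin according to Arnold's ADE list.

E6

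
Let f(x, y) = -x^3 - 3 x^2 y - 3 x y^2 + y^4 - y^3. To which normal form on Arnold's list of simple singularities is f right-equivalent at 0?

E_6

The Hessian of f at 0 is [[0, 0], [0, 0]] with rank 0, so corank 2. A Groebner basis of the Jacobian ideal J(f) in C{x,y} is {y^3, x^2 + 2*x*y + y^2}; counting standard monomials gives mu = 6. Corank 2; j^3 = -(x + y)^3 is a perfect cube, so E-series; the 4-jet and mu = 6 give E_6.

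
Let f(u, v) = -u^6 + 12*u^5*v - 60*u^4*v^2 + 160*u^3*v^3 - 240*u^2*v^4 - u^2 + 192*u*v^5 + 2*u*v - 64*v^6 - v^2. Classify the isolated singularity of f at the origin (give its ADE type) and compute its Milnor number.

The Hessian of f at 0 has rank 1. Corank 1: A-series; mu = 5 gives A_5.

Type A_{5}, Milnor number mu = 5.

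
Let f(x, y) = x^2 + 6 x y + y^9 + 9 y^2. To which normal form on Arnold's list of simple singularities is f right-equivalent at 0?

The Hessian of f at 0 has rank 1. Corank 1: A-series; mu = 8 gives A_8.

A8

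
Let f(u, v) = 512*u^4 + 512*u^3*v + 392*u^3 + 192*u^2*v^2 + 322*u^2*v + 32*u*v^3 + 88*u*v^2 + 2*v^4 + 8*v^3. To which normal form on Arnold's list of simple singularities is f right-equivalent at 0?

D5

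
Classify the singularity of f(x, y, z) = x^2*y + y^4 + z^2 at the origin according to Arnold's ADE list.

D_{5}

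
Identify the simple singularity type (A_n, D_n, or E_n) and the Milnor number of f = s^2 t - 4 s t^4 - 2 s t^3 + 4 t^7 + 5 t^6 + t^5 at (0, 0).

Type D_{7}, Milnor number mu = 7.

The Hessian of f at 0 is [[0, 0], [0, 0]] with rank 0, so corank 2. A Groebner basis of the Jacobian ideal J(f) in C{s,t} is {-s*t/2 + t^4 + t^3/2, s^3, s^2*t + s^2/2 - s*t/4 + t^3/4, s^2 + s*t^2 - s*t + t^3}; counting standard monomials gives mu = 7. Corank 2; j^3 = s^2*t has shape L^2 M (L != M), so D-series; mu = 7 gives D_7.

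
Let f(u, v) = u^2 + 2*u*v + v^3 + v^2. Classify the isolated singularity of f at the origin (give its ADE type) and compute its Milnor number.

Type A_{2}, Milnor number mu = 2.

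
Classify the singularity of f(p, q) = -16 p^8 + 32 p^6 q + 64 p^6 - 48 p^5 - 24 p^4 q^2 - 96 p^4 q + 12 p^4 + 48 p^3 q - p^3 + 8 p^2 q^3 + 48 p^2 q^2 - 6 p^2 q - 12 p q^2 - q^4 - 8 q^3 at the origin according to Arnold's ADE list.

E_6

The Hessian of f at 0 is [[0, 0], [0, 0]] with rank 0, so corank 2. A Groebner basis of the Jacobian ideal J(f) in C{p,q} is {p^3 - 3*p^2/8 - 3*p*q/2 - 3*q^2/2, p^2*q + p^2/8 + p*q/2 + q^2/2, -p^2/32 + p*q^2 - p*q/8 - q^2/8, q^3}; counting standard monomials gives mu = 6. Corank 2; j^3 = -(p + 2*q)^3 is a perfect cube, so E-series; the 4-jet and mu = 6 give E_6.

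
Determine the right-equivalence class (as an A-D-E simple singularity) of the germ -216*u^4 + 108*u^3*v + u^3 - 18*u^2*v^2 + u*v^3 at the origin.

E_{7}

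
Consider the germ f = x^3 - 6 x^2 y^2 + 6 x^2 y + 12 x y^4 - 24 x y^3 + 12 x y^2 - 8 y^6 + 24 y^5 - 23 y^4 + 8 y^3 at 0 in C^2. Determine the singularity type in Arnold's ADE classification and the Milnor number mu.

Type E_6, Milnor number mu = 6.

The Hessian of f at 0 has rank 0. Corank 2; j^3 = (x + 2*y)^3 is a perfect cube, so E-series; the 4-jet and mu = 6 give E_6.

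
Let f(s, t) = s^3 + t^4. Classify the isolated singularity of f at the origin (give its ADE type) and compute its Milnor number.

The Hessian of f at 0 is [[0, 0], [0, 0]] with rank 0, so corank 2. A Groebner basis of the Jacobian ideal J(f) in C{s,t} is {t^3, s^2}; counting standard monomials gives mu = 6. Corank 2; j^3 = s^3 is a perfect cube, so E-series; the 4-jet and mu = 6 give E_6.

Type E6, Milnor number mu = 6.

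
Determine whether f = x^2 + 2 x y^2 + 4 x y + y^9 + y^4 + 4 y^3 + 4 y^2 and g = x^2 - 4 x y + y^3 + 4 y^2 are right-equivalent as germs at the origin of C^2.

No.

The Hessian of f at 0 has rank 1. Corank 1: A-series; mu = 8 gives A_8. The Hessian of g at 0 has rank 1. Corank 1: A-series; mu = 2 gives A_2. f is A_8 but g is A_2, hence not right-equivalent.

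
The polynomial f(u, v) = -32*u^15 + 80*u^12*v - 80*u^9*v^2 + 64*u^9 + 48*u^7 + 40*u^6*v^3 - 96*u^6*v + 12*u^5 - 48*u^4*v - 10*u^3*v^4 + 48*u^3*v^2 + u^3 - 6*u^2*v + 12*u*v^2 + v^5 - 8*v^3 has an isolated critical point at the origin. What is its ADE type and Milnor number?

Type E8, Milnor number mu = 8.

The Hessian of f at 0 has rank 0. Corank 2; j^3 = (u - 2*v)^3 is a perfect cube, so E-series; the 5-jet and mu = 8 give E_8.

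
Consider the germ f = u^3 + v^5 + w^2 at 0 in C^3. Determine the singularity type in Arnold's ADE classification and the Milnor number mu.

Type E8, Milnor number mu = 8.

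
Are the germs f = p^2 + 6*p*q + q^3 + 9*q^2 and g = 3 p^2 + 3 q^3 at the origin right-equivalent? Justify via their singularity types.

The Hessian of f at 0 is [[2, 6], [6, 18]] with rank 1, so corank 1. A Groebner basis of the Jacobian ideal J(f) in C{p,q} is {q^2, p + 3*q}; counting standard monomials gives mu = 2. Corank 1: A-series; mu = 2 gives A_2. The Hessian of g at 0 is [[6, 0], [0, 0]] with rank 1, so corank 1. A Groebner basis of the Jacobian ideal J(g) in C{p,q} is {q^2, p}; counting standard monomials gives mu = 2. Corank 1: A-series; mu = 2 gives A_2. Both have type A_2, hence right-equivalent.

Yes.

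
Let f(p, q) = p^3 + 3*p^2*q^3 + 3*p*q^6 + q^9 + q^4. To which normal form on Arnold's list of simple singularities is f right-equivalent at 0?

E_6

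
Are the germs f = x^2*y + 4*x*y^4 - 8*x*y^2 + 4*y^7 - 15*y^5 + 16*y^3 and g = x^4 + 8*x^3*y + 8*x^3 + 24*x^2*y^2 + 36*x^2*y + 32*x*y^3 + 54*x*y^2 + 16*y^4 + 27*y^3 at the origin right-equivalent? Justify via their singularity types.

No.

The Hessian of f at 0 is [[0, 0], [0, 0]] with rank 0, so corank 2. A Groebner basis of the Jacobian ideal J(f) in C{x,y} is {x*y/2 + y^4 - 2*y^2, x*y^2 - 4*y^3, x^2 - 21*x*y/2 + 26*y^2}; counting standard monomials gives mu = 6. Corank 2; j^3 = y*(x - 4*y)^2 has shape L^2 M (L != M), so D-series; mu = 6 gives D_6. The Hessian of g at 0 is [[0, 0], [0, 0]] with rank 0, so corank 2. A Groebner basis of the Jacobian ideal J(g) in C{x,y} is {y^4, x*y^2 + 5*y^3/3, x^2 + 3*x*y + 9*y^2/4}; counting standard monomials gives mu = 6. Corank 2; j^3 = (2*x + 3*y)^3 is a perfect cube, so E-series; the 4-jet and mu = 6 give E_6. f is D_6 but g is E_6, hence not right-equivalent.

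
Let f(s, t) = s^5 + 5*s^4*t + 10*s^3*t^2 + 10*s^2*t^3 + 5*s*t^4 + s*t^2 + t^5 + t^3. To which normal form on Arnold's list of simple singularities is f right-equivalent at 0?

The Hessian of f at 0 has rank 0. Corank 2; j^3 = t^2*(s + t) has shape L^2 M (L != M), so D-series; mu = 6 gives D_6.

D_{6}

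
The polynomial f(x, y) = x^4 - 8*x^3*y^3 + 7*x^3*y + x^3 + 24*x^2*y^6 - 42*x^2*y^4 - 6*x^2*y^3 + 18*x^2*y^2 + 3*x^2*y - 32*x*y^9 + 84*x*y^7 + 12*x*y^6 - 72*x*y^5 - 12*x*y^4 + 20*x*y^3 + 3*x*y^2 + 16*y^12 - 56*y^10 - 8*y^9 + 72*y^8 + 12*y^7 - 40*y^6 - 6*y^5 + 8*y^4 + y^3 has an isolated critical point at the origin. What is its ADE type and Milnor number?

Type E_7, Milnor number mu = 7.

The Hessian of f at 0 has rank 0. Corank 2; j^3 = (x + y)^3 is a perfect cube, so E-series; the 4-jet and mu = 7 give E_7.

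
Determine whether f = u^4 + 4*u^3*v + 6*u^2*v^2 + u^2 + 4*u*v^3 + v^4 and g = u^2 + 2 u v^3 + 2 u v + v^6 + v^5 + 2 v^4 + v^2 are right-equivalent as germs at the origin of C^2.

The Hessian of f at 0 is [[2, 0], [0, 0]] with rank 1, so corank 1. A Groebner basis of the Jacobian ideal J(f) in C{u,v} is {v^3, u}; counting standard monomials gives mu = 3. Corank 1: A-series; mu = 3 gives A_3. The Hessian of g at 0 is [[2, 2], [2, 2]] with rank 1, so corank 1. A Groebner basis of the Jacobian ideal J(g) in C{u,v} is {u + v^3 + v, u^2 - v^2, u*v + v^2}; counting standard monomials gives mu = 4. Corank 1: A-series; mu = 4 gives A_4. f is A_3 but g is A_4, hence not right-equivalent.

No.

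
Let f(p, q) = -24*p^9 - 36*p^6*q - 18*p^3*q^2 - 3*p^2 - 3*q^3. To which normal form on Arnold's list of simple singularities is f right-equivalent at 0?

A_{2}

The Hessian of f at 0 has rank 1. Corank 1: A-series; mu = 2 gives A_2.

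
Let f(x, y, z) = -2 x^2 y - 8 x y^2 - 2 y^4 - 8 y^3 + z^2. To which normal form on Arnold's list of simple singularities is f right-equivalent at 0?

D_5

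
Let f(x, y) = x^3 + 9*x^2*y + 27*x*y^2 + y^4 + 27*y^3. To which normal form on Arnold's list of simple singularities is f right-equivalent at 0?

The Hessian of f at 0 has rank 0. Corank 2; j^3 = (x + 3*y)^3 is a perfect cube, so E-series; the 4-jet and mu = 6 give E_6.

E_{6}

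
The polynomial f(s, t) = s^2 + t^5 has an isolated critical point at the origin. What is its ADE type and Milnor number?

Type A4, Milnor number mu = 4.

The Hessian of f at 0 is [[2, 0], [0, 0]] with rank 1, so corank 1. A Groebner basis of the Jacobian ideal J(f) in C{s,t} is {t^4, s}; counting standard monomials gives mu = 4. Corank 1: A-series; mu = 4 gives A_4.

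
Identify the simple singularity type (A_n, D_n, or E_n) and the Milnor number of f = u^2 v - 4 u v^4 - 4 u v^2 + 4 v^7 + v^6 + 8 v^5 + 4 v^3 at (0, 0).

Type D_{7}, Milnor number mu = 7.

The Hessian of f at 0 has rank 0. Corank 2; j^3 = v*(u - 2*v)^2 has shape L^2 M (L != M), so D-series; mu = 7 gives D_7.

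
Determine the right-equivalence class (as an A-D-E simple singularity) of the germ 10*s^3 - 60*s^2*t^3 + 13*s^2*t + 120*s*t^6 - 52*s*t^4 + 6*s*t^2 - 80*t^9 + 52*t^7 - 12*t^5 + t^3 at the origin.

D_4

The Hessian of f at 0 is [[0, 0], [0, 0]] with rank 0, so corank 2. A Groebner basis of the Jacobian ideal J(f) in C{s,t} is {t^3, s^2 - 3*t^2/11, s*t + 6*t^2/11}; counting standard monomials gives mu = 4. Corank 2; j^3 = (2*s + t)*(5*s^2 + 4*s*t + t^2) splits into three distinct lines over C (the quadratic factor has nonzero discriminant), so D_4.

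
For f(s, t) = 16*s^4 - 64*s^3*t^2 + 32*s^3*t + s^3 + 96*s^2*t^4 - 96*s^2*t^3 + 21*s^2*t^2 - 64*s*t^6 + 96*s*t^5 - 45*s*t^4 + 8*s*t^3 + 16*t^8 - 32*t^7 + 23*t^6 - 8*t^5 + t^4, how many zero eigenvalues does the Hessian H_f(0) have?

2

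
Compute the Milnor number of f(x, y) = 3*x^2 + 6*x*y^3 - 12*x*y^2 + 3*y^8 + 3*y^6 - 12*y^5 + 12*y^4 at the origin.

7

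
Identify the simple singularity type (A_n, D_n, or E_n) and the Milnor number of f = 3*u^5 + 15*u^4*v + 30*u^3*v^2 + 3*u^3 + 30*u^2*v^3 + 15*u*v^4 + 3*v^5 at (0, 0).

Type E8, Milnor number mu = 8.

The Hessian of f at 0 has rank 0. Corank 2; j^3 = 3*u^3 is a perfect cube, so E-series; the 5-jet and mu = 8 give E_8.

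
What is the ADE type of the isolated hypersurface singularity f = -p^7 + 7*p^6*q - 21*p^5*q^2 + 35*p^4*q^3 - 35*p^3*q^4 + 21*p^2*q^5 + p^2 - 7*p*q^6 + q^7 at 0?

A_6

The Hessian of f at 0 is [[2, 0], [0, 0]] with rank 1, so corank 1. A Groebner basis of the Jacobian ideal J(f) in C{p,q} is {q^6, p}; counting standard monomials gives mu = 6. Corank 1: A-series; mu = 6 gives A_6.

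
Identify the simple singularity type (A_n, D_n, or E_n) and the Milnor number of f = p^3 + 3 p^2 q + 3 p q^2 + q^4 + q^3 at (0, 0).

Type E_{6}, Milnor number mu = 6.

The Hessian of f at 0 is [[0, 0], [0, 0]] with rank 0, so corank 2. A Groebner basis of the Jacobian ideal J(f) in C{p,q} is {q^3, p^2 + 2*p*q + q^2}; counting standard monomials gives mu = 6. Corank 2; j^3 = (p + q)^3 is a perfect cube, so E-series; the 4-jet and mu = 6 give E_6.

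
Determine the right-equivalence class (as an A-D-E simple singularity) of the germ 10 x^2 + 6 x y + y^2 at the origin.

The Hessian of f at 0 is [[20, 6], [6, 2]] with rank 2, so corank 0. A Groebner basis of the Jacobian ideal J(f) in C{x,y} is {x, y}; counting standard monomials gives mu = 1. Corank 0: nondegenerate Morse point, so A_1.

A_1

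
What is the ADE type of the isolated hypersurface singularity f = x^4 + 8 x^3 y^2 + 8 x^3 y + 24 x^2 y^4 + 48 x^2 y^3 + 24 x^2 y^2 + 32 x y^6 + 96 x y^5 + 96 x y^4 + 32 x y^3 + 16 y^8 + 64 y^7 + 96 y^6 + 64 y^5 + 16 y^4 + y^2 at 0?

A3

The Hessian of f at 0 has rank 1. Corank 1: A-series; mu = 3 gives A_3.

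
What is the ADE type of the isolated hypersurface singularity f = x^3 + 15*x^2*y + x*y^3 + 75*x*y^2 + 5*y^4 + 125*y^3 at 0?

E_7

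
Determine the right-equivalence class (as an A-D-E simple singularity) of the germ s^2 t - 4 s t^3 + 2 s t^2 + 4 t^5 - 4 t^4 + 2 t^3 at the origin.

The Hessian of f at 0 has rank 0. Corank 2; j^3 = t*(s^2 + 2*s*t + 2*t^2) splits into three distinct lines over C (the quadratic factor has nonzero discriminant), so D_4.

D_4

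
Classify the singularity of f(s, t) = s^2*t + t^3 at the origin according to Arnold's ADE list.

D4

The Hessian of f at 0 has rank 0. Corank 2; j^3 = t*(s^2 + t^2) splits into three distinct lines over C (the quadratic factor has nonzero discriminant), so D_4.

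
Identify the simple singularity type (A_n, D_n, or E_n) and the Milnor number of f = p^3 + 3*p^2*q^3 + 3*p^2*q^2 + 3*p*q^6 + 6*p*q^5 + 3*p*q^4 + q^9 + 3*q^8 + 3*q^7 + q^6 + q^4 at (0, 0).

The Hessian of f at 0 has rank 0. Corank 2; j^3 = p^3 is a perfect cube, so E-series; the 4-jet and mu = 6 give E_6.

Type E6, Milnor number mu = 6.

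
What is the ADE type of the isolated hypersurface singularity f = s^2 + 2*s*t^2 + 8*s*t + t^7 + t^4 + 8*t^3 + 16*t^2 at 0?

The Hessian of f at 0 is [[2, 8], [8, 32]] with rank 1, so corank 1. A Groebner basis of the Jacobian ideal J(f) in C{s,t} is {s^3 + 12*s^2*t - 48*s^2 - 256*s*t + 256*s + 1024*t, s + t^2 + 4*t}; counting standard monomials gives mu = 6. Corank 1: A-series; mu = 6 gives A_6.

A_{6}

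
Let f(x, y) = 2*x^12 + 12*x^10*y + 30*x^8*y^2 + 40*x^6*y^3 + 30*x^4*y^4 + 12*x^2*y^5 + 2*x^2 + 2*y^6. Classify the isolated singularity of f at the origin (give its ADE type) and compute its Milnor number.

Type A5, Milnor number mu = 5.

The Hessian of f at 0 has rank 1. Corank 1: A-series; mu = 5 gives A_5.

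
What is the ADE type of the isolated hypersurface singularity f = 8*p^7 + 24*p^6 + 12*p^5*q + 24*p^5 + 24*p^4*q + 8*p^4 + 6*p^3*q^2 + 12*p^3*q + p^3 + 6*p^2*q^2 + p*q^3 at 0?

E7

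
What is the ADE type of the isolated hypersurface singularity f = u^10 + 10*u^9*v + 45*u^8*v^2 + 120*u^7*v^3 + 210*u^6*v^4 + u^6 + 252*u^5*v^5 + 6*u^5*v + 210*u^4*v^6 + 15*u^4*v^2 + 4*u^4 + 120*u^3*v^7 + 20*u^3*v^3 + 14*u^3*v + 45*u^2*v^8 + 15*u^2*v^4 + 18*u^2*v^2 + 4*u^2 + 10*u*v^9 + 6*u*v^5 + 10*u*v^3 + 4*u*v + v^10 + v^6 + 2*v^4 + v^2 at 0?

The Hessian of f at 0 has rank 1. Corank 1: A-series; mu = 9 gives A_9.

A9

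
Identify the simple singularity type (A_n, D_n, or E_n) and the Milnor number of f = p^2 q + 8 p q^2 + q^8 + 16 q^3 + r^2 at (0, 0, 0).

The Hessian of f at 0 is [[0, 0, 0], [0, 0, 0], [0, 0, 2]] with rank 1, so corank 2. A Groebner basis of the Jacobian ideal J(f) in C{p,q,r} is {p^2/8 + q^7 - 2*q^2, p^3 + 64*q^3, p*q + 4*q^2, r}; counting standard monomials gives mu = 9. Corank 2; j^3 = q*(p + 4*q)^2 has shape L^2 M (L != M), so D-series; mu = 9 gives D_9.

Type D_{9}, Milnor number mu = 9.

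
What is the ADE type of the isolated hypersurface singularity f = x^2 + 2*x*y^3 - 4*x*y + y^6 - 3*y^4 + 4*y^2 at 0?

A_{3}

The Hessian of f at 0 has rank 1. Corank 1: A-series; mu = 3 gives A_3.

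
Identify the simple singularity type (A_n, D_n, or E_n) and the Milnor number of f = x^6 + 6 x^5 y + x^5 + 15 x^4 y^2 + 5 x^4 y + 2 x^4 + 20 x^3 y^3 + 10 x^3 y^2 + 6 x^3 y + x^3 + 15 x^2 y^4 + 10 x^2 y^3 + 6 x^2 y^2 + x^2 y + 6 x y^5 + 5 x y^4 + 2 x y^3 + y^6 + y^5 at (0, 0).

Type D7, Milnor number mu = 7.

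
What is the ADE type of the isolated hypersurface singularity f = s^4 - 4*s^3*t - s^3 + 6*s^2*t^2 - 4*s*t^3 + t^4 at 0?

E6

The Hessian of f at 0 has rank 0. Corank 2; j^3 = -s^3 is a perfect cube, so E-series; the 4-jet and mu = 6 give E_6.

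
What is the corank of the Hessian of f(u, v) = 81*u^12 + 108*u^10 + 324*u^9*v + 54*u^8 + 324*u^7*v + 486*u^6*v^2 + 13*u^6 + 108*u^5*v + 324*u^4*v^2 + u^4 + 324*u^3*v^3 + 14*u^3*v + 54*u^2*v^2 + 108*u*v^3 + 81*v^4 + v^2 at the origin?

1

Hessian at 0 has rank 1.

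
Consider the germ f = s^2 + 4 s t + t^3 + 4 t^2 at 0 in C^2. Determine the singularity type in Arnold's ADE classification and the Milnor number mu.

Type A_2, Milnor number mu = 2.

The Hessian of f at 0 is [[2, 4], [4, 8]] with rank 1, so corank 1. A Groebner basis of the Jacobian ideal J(f) in C{s,t} is {t^2, s + 2*t}; counting standard monomials gives mu = 2. Corank 1: A-series; mu = 2 gives A_2.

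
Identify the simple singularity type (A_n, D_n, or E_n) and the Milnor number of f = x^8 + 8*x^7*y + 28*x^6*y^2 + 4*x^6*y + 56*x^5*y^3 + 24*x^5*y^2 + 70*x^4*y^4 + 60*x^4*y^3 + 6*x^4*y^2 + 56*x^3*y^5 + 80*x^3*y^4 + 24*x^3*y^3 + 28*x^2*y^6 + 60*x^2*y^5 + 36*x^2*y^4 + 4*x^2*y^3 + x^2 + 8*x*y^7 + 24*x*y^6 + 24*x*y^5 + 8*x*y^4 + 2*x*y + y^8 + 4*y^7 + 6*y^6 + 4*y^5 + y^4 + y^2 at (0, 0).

Type A3, Milnor number mu = 3.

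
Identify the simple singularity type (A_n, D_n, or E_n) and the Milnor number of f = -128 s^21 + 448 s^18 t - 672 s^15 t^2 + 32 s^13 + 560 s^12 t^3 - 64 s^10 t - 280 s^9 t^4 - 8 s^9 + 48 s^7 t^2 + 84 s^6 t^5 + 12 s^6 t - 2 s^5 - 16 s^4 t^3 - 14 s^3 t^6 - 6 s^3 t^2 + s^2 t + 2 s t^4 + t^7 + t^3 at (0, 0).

Type D_{4}, Milnor number mu = 4.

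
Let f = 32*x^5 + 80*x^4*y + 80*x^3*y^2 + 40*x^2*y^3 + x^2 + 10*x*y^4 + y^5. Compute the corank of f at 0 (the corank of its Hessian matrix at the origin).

1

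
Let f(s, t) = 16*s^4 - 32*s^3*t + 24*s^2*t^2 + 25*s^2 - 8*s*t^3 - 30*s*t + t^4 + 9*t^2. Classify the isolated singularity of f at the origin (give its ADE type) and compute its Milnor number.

Type A_3, Milnor number mu = 3.

The Hessian of f at 0 has rank 1. Corank 1: A-series; mu = 3 gives A_3.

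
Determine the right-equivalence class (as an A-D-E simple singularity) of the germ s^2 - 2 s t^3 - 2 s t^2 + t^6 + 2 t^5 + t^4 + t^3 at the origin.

The Hessian of f at 0 is [[2, 0], [0, 0]] with rank 1, so corank 1. A Groebner basis of the Jacobian ideal J(f) in C{s,t} is {t^2, s}; counting standard monomials gives mu = 2. Corank 1: A-series; mu = 2 gives A_2.

A_2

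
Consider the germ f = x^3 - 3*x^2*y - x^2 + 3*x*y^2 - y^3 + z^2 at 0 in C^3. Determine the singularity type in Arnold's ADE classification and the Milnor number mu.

Type A_{2}, Milnor number mu = 2.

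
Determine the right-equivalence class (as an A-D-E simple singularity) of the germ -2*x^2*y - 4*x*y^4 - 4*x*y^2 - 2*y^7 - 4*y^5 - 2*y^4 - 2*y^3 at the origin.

The Hessian of f at 0 is [[0, 0], [0, 0]] with rank 0, so corank 2. A Groebner basis of the Jacobian ideal J(f) in C{x,y} is {x^3 - x^2/4 + y^2/4, x^2/4 + y^3 - y^2/4, x*y + y^2}; counting standard monomials gives mu = 5. Corank 2; j^3 = -2*y*(x + y)^2 has shape L^2 M (L != M), so D-series; mu = 5 gives D_5.

D5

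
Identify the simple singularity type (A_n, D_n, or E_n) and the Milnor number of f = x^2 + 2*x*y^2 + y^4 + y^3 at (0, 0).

Type A_{2}, Milnor number mu = 2.

The Hessian of f at 0 is [[2, 0], [0, 0]] with rank 1, so corank 1. A Groebner basis of the Jacobian ideal J(f) in C{x,y} is {y^2, x}; counting standard monomials gives mu = 2. Corank 1: A-series; mu = 2 gives A_2.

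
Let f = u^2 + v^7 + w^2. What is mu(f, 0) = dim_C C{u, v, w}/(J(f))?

6

The Hessian of f at 0 has rank 2. Corank 1: A-series; mu = 6 gives A_6.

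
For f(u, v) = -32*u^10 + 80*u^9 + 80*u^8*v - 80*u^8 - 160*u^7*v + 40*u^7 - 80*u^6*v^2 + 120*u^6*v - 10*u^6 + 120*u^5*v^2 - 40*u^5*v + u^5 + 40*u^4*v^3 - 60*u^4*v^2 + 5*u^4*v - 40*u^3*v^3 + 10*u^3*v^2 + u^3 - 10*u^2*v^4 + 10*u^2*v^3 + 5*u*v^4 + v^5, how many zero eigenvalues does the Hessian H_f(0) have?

Hessian at 0 has rank 0.

2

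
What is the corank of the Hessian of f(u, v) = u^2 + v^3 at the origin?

1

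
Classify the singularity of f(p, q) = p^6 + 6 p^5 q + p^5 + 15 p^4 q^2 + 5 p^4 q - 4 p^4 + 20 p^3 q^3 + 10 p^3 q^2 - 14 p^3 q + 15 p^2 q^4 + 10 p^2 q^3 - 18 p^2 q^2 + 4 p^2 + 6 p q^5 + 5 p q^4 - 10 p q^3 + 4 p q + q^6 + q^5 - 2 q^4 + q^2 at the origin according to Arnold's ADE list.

The Hessian of f at 0 has rank 1. Corank 1: A-series; mu = 4 gives A_4.

A_4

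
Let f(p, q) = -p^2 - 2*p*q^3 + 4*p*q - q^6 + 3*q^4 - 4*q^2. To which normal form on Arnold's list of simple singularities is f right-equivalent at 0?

A3

The Hessian of f at 0 has rank 1. Corank 1: A-series; mu = 3 gives A_3.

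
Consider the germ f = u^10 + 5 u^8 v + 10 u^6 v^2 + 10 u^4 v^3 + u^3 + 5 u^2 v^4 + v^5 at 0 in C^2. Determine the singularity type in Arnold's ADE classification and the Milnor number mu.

Type E_{8}, Milnor number mu = 8.

The Hessian of f at 0 has rank 0. Corank 2; j^3 = u^3 is a perfect cube, so E-series; the 5-jet and mu = 8 give E_8.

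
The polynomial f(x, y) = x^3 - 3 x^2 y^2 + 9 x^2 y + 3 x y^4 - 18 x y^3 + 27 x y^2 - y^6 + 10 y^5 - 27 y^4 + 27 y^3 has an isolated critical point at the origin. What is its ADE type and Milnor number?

The Hessian of f at 0 is [[0, 0], [0, 0]] with rank 0, so corank 2. A Groebner basis of the Jacobian ideal J(f) in C{x,y} is {y^4, x^3 + 9*x^2*y + 27*x^2/2 + 81*x*y - 54*y^3 + 243*y^2/2, -x^2/2 + x*y^2 - 3*x*y + 3*y^3 - 9*y^2/2}; counting standard monomials gives mu = 8. Corank 2; j^3 = (x + 3*y)^3 is a perfect cube, so E-series; the 5-jet and mu = 8 give E_8.

Type E8, Milnor number mu = 8.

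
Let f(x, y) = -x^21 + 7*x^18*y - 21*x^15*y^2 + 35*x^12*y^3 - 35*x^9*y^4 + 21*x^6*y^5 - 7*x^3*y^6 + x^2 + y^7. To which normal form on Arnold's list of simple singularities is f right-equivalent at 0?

The Hessian of f at 0 has rank 1. Corank 1: A-series; mu = 6 gives A_6.

A_{6}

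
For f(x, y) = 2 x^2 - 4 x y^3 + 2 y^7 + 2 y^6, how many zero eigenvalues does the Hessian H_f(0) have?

1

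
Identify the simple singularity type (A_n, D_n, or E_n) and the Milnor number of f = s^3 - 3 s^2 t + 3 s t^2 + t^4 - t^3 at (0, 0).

The Hessian of f at 0 is [[0, 0], [0, 0]] with rank 0, so corank 2. A Groebner basis of the Jacobian ideal J(f) in C{s,t} is {t^3, s^2 - 2*s*t + t^2}; counting standard monomials gives mu = 6. Corank 2; j^3 = (s - t)^3 is a perfect cube, so E-series; the 4-jet and mu = 6 give E_6.

Type E6, Milnor number mu = 6.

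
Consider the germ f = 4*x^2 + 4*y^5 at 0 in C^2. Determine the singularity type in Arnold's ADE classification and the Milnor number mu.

The Hessian of f at 0 is [[8, 0], [0, 0]] with rank 1, so corank 1. A Groebner basis of the Jacobian ideal J(f) in C{x,y} is {y^4, x}; counting standard monomials gives mu = 4. Corank 1: A-series; mu = 4 gives A_4.

Type A_4, Milnor number mu = 4.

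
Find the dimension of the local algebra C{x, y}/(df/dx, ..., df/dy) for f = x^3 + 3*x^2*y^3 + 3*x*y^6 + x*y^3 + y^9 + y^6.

7

The Hessian of f at 0 is [[0, 0], [0, 0]] with rank 0, so corank 2. A Groebner basis of the Jacobian ideal J(f) in C{x,y} is {x^3, x*y^2, 3*x^2 + y^3}; counting standard monomials gives mu = 7. Corank 2; j^3 = x^3 is a perfect cube, so E-series; the 4-jet and mu = 7 give E_7.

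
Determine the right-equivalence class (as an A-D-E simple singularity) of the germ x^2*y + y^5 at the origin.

D6

The Hessian of f at 0 is [[0, 0], [0, 0]] with rank 0, so corank 2. A Groebner basis of the Jacobian ideal J(f) in C{x,y} is {x^2/5 + y^4, x^3, x*y}; counting standard monomials gives mu = 6. Corank 2; j^3 = x^2*y has shape L^2 M (L != M), so D-series; mu = 6 gives D_6.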